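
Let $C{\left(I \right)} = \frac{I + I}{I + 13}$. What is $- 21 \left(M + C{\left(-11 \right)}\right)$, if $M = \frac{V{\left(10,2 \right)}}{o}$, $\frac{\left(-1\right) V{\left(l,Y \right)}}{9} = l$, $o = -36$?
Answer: $\frac{357}{2} \approx 178.5$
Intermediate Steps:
$V{\left(l,Y \right)} = - 9 l$
$C{\left(I \right)} = \frac{2 I}{13 + I}$
$M = \frac{5}{2}$ ($M = \frac{\left(-9\right) 10}{-36} = \left(-90\right) \left(- \frac{1}{36}\right) = \frac{5}{2} \approx 2.5$)
$- 21 \left(M + C{\left(-11 \right)}\right) = - 21 \left(\frac{5}{2} + 2 \left(-11\right) \frac{1}{13 - 11}\right) = - 21 \left(\frac{5}{2} + 2 \left(-11\right) \frac{1}{2}\right) = - 21 \left(\frac{5}{2} - 11\right) = \left(-21\right) \left(- \frac{17}{2}\right) = \frac{357}{2}$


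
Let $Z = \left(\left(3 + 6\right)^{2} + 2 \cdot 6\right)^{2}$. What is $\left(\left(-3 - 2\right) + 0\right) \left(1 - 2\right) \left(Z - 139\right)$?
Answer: $42550$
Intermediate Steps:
$Z = 8649$ ($Z = \left(9^{2} + 12\right)^{2} = \left(81 + 12\right)^{2} = 93^{2} = 8649$)
$\left(\left(-3 - 2\right) + 0\right) \left(1 - 2\right) \left(Z - 139\right) = \left(\left(-3 - 2\right) + 0\right) \left(1 - 2\right) \left(8649 - 139\right) = \left(\left(-3 - 2\right) + 0\right) \left(1 - 2\right) 8510 = \left(-5 + 0\right) \left(-1\right) 8510 = \left(-5\right) \left(-1\right) 8510 = 5 \cdot 8510 = 42550$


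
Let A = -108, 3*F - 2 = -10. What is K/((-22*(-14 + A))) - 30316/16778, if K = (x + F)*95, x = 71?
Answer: 41323559/67548228 ≈ 0.61176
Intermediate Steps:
F = -8/3 (F = ⅔ + (⅓)*(-10) = ⅔ - 10/3 = -8/3 ≈ -2.6667)
K = 19475/3 (K = (71 - 8/3)*95 = (205/3)*95 = 19475/3 ≈ 6491.7)
K/((-22*(-14 + A))) - 30316/16778 = 19475/(3*((-22*(-14 - 108)))) - 30316/16778 = 19475/(3*((-22*(-122)))) - 30316*1/16778 = (19475/3)/2684 - 15158/8389 = (19475/3)*(1/2684) - 15158/8389 = 19475/8052 - 15158/8389 = 41323559/67548228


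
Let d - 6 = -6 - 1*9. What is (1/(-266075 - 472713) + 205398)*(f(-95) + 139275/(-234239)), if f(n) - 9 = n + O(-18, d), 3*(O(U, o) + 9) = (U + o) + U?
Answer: -3931054924575171995/173052962332 ≈ -2.2716e+7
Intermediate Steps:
d = -9 (d = 6 + (-6 - 1*9) = 6 + (-6 - 9) = 6 - 15 = -9)
O(U, o) = -9 + o/3 + 2*U/3 (O(U, o) = -9 + ((U + o) + U)/3 = -9 + (o + 2*U)/3 = -9 + (o/3 + 2*U/3) = -9 + o/3 + 2*U/3)
f(n) = -15 + n (f(n) = 9 + (n + (-9 + (⅓)*(-9) + (⅔)*(-18))) = 9 + (n + (-9 - 3 - 12)) = 9 + (n - 24) = 9 + (-24 + n) = -15 + n)
(1/(-266075 - 472713) + 205398)*(f(-95) + 139275/(-234239)) = (1/(-266075 - 472713) + 205398)*((-15 - 95) + 139275/(-234239)) = (1/(-738788) + 205398)*(-110 + 139275*(-1/234239)) = (-1/738788 + 205398)*(-110 - 139275/234239) = (151745577623/738788)*(-25905565/234239) = -3931054924575171995/173052962332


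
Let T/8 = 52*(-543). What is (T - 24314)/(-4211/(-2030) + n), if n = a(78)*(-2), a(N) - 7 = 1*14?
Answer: 507910060/81049 ≈ 6266.7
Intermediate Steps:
a(N) = 21 (a(N) = 7 + 1*14 = 7 + 14 = 21)
T = -225888 (T = 8*(52*(-543)) = 8*(-28236) = -225888)
n = -42 (n = 21*(-2) = -42)
(T - 24314)/(-4211/(-2030) + n) = (-225888 - 24314)/(-4211/(-2030) - 42) = -250202/(-4211*(-1/2030) - 42) = -250202/(4211/2030 - 42) = -250202/(-81049/2030) = -250202*(-2030/81049) = 507910060/81049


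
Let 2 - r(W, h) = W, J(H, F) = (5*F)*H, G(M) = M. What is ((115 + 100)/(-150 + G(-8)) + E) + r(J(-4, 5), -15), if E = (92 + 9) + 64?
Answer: 41971/158 ≈ 265.64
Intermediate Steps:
J(H, F) = 5*F*H
r(W, h) = 2 - W
E = 165 (E = 101 + 64 = 165)
((115 + 100)/(-150 + G(-8)) + E) + r(J(-4, 5), -15) = ((115 + 100)/(-150 - 8) + 165) + (2 - 5*5*(-4)) = (215/(-158) + 165) + (2 - 1*(-100)) = (215*(-1/158) + 165) + (2 + 100) = (-215/158 + 165) + 102 = 25855/158 + 102 = 41971/158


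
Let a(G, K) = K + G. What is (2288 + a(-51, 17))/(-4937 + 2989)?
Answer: -1127/974 ≈ -1.1571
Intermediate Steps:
a(G, K) = G + K
(2288 + a(-51, 17))/(-4937 + 2989) = (2288 + (-51 + 17))/(-4937 + 2989) = (2288 - 34)/(-1948) = 2254*(-1/1948) = -1127/974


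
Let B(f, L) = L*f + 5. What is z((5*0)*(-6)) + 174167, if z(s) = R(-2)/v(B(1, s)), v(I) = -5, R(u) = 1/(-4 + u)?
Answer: 5225011/30 ≈ 1.7417e+5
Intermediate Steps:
B(f, L) = 5 + L*f
z(s) = 1/30 (z(s) = 1/(-4 - 2*(-5)) = -1/5/(-6) = -1/6*(-1/5) = 1/30)
z((5*0)*(-6)) + 174167 = 1/30 + 174167 = 5225011/30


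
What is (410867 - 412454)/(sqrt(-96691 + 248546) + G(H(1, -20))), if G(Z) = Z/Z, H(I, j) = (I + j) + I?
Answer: 529/50618 - 5819*sqrt(1255)/50618 ≈ -4.0621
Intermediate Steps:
H(I, j) = j + 2*I
G(Z) = 1
(410867 - 412454)/(sqrt(-96691 + 248546) + G(H(1, -20))) = (410867 - 412454)/(sqrt(-96691 + 248546) + 1) = -1587/(sqrt(151855) + 1) = -1587/(11*sqrt(1255) + 1) = -1587/(1 + 11*sqrt(1255))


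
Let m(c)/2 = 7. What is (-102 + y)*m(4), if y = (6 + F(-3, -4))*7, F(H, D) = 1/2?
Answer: -791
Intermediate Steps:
F(H, D) = 1/2
y = 91/2 (y = (6 + 1/2)*7 = (13/2)*7 = 91/2 ≈ 45.500)
m(c) = 14 (m(c) = 2*7 = 14)
(-102 + y)*m(4) = (-102 + 91/2)*14 = -113/2*14 = -791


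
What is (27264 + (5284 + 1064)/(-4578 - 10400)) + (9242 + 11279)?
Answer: 357858691/7489 ≈ 47785.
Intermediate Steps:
(27264 + (5284 + 1064)/(-4578 - 10400)) + (9242 + 11279) = (27264 + 6348/(-14978)) + 20521 = (27264 + 6348*(-1/14978)) + 20521 = (27264 - 3174/7489) + 20521 = 204176922/7489 + 20521 = 357858691/7489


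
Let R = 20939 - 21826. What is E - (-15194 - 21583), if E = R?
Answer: 35890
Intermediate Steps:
R = -887
E = -887
E - (-15194 - 21583) = -887 - (-15194 - 21583) = -887 - 1*(-36777) = -887 + 36777 = 35890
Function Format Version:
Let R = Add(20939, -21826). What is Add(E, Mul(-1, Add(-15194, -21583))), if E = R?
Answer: 35890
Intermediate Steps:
R = -887
E = -887
Add(E, Mul(-1, Add(-15194, -21583))) = Add(-887, Mul(-1, Add(-15194, -21583))) = Add(-887, Mul(-1, -36777)) = Add(-887, 36777) = 35890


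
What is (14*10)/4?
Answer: 35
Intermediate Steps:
(14*10)/4 = 140*(¼) = 35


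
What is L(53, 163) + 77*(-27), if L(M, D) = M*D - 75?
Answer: 6485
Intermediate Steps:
L(M, D) = -75 + D*M (L(M, D) = D*M - 75 = -75 + D*M)
L(53, 163) + 77*(-27) = (-75 + 163*53) + 77*(-27) = (-75 + 8639) - 2079 = 8564 - 2079 = 6485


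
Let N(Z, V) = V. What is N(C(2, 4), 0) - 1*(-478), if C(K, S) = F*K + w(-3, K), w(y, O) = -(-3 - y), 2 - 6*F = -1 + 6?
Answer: 478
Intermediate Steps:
F = -½ (F = ⅓ - (-1 + 6)/6 = ⅓ - ⅙*5 = ⅓ - ⅚ = -½ ≈ -0.50000)
w(y, O) = 3 + y
C(K, S) = -K/2 (C(K, S) = -K/2 + (3 - 3) = -K/2 + 0 = -K/2)
N(C(2, 4), 0) - 1*(-478) = 0 - 1*(-478) = 0 + 478 = 478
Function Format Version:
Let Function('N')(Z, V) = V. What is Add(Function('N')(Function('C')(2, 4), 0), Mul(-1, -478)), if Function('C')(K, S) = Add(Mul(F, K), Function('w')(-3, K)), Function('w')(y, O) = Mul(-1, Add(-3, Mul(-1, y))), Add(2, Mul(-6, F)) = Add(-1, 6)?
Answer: 478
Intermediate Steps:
F = Rational(-1, 2) (F = Add(Rational(1, 3), Mul(Rational(-1, 6), Add(-1, 6))) = Add(Rational(1, 3), Mul(Rational(-1, 6), 5)) = Add(Rational(1, 3), Rational(-5, 6)) = Rational(-1, 2) ≈ -0.50000)
Function('w')(y, O) = Add(3, y)
Function('C')(K, S) = Mul(Rational(-1, 2), K) (Function('C')(K, S) = Add(Mul(Rational(-1, 2), K), Add(3, -3)) = Add(Mul(Rational(-1, 2), K), 0) = Mul(Rational(-1, 2), K))
Add(Function('N')(Function('C')(2, 4), 0), Mul(-1, -478)) = Add(0, Mul(-1, -478)) = Add(0, 478) = 478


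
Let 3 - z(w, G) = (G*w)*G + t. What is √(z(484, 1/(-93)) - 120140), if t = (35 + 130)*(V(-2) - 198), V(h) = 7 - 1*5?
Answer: I*√759356737/93 ≈ 296.31*I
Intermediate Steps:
V(h) = 2 (V(h) = 7 - 5 = 2)
t = -32340 (t = (35 + 130)*(2 - 198) = 165*(-196) = -32340)
z(w, G) = 32343 - w*G² (z(w, G) = 3 - ((G*w)*G - 32340) = 3 - (w*G² - 32340) = 3 - (-32340 + w*G²) = 3 + (32340 - w*G²) = 32343 - w*G²)
√(z(484, 1/(-93)) - 120140) = √((32343 - 1*484*(1/(-93))²) - 120140) = √((32343 - 1*484*(-1/93)²) - 120140) = √((32343 - 1*484*1/8649) - 120140) = √((32343 - 484/8649) - 120140) = √(279734123/8649 - 120140) = √(-759356737/8649) = I*√759356737/93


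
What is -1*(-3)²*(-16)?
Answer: 144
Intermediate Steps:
-1*(-3)²*(-16) = -1*9*(-16) = -9*(-16) = 144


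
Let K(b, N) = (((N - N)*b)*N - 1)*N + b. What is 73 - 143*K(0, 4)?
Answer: 645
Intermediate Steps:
K(b, N) = b - N (K(b, N) = ((0*b)*N - 1)*N + b = (0*N - 1)*N + b = (0 - 1)*N + b = -N + b = b - N)
73 - 143*K(0, 4) = 73 - 143*(0 - 1*4) = 73 - 143*(0 - 4) = 73 - 143*(-4) = 73 + 572 = 645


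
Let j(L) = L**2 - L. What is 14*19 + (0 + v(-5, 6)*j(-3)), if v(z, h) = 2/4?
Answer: 272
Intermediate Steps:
v(z, h) = 1/2 (v(z, h) = 2*(1/4) = 1/2)
14*19 + (0 + v(-5, 6)*j(-3)) = 14*19 + (0 + (-3*(-1 - 3))/2) = 266 + (0 + (-3*(-4))/2) = 266 + (0 + (1/2)*12) = 266 + (0 + 6) = 266 + 6 = 272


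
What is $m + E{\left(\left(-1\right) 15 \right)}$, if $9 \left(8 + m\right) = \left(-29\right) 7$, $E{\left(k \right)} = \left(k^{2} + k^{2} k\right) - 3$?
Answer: $- \frac{28652}{9} \approx -3183.6$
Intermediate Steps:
$E{\left(k \right)} = -3 + k^{2} + k^{3}$ ($E{\left(k \right)} = \left(k^{2} + k^{3}\right) - 3 = -3 + k^{2} + k^{3}$)
$m = - \frac{275}{9}$ ($m = -8 + \frac{\left(-29\right) 7}{9} = -8 + \frac{1}{9} \left(-203\right) = -8 - \frac{203}{9} = - \frac{275}{9} \approx -30.556$)
$m + E{\left(\left(-1\right) 15 \right)} = - \frac{275}{9} + \left(-3 + \left(\left(-1\right) 15\right)^{2} + \left(\left(-1\right) 15\right)^{3}\right) = - \frac{275}{9} + \left(-3 + \left(-15\right)^{2} + \left(-15\right)^{3}\right) = - \frac{275}{9} - 3153 = - \frac{28652}{9}$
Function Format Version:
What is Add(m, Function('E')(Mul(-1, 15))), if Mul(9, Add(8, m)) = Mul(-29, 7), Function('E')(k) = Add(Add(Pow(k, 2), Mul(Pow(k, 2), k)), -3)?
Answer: Rational(-28652, 9) ≈ -3183.6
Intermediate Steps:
Function('E')(k) = Add(-3, Pow(k, 2), Pow(k, 3)) (Function('E')(k) = Add(Add(Pow(k, 2), Pow(k, 3)), -3) = Add(-3, Pow(k, 2), Pow(k, 3)))
m = Rational(-275, 9) (m = Add(-8, Mul(Rational(1, 9), Mul(-29, 7))) = Add(-8, Mul(Rational(1, 9), -203)) = Add(-8, Rational(-203, 9)) = Rational(-275, 9) ≈ -30.556)
Add(m, Function('E')(Mul(-1, 15))) = Add(Rational(-275, 9), Add(-3, Pow(Mul(-1, 15), 2), Pow(Mul(-1, 15), 3))) = Add(Rational(-275, 9), Add(-3, Pow(-15, 2), Pow(-15, 3))) = Add(Rational(-275, 9), Add(-3, 225, -3375)) = Add(Rational(-275, 9), -3153) = Rational(-28652, 9)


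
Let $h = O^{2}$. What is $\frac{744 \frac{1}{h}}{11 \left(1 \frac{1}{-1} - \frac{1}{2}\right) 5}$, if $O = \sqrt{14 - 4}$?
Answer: $- \frac{248}{275} \approx -0.90182$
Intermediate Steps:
$O = \sqrt{10} \approx 3.1623$
$h = 10$ ($h = \left(\sqrt{10}\right)^{2} = 10$)
$\frac{744 \frac{1}{h}}{11 \left(1 \frac{1}{-1} - \frac{1}{2}\right) 5} = \frac{744 \cdot \frac{1}{10}}{11 \left(1 \frac{1}{-1} - \frac{1}{2}\right) 5} = \frac{744 \cdot \frac{1}{10}}{11 \left(1 \left(-1\right) - \frac{1}{2}\right) 5} = \frac{372}{5 \cdot 11 \left(-1 - \frac{1}{2}\right) 5} = \frac{372}{5 \cdot 11 \left(- \frac{3}{2}\right) 5} = \frac{372}{5 \left(\left(- \frac{33}{2}\right) 5\right)} = \frac{372}{5 \left(- \frac{165}{2}\right)} = \frac{372}{5} \left(- \frac{2}{165}\right) = - \frac{248}{275}$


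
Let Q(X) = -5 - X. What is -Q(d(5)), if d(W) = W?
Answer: 10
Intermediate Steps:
-Q(d(5)) = -(-5 - 1*5) = -(-5 - 5) = -1*(-10) = 10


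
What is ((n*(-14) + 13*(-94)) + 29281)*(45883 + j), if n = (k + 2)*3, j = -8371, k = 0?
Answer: 1049398200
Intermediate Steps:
n = 6 (n = (0 + 2)*3 = 2*3 = 6)
((n*(-14) + 13*(-94)) + 29281)*(45883 + j) = ((6*(-14) + 13*(-94)) + 29281)*(45883 - 8371) = ((-84 - 1222) + 29281)*37512 = (-1306 + 29281)*37512 = 27975*37512 = 1049398200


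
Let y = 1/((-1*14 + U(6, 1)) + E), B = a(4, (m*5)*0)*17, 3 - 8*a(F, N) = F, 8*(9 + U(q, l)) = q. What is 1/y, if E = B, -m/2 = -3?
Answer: -195/8 ≈ -24.375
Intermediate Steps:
m = 6 (m = -2*(-3) = 6)
U(q, l) = -9 + q/8
a(F, N) = 3/8 - F/8
B = -17/8 (B = (3/8 - 1/8*4)*17 = (3/8 - 1/2)*17 = -1/8*17 = -17/8 ≈ -2.1250)
E = -17/8 ≈ -2.1250
y = -8/195 (y = 1/((-1*14 + (-9 + (1/8)*6)) - 17/8) = 1/((-14 + (-9 + 3/4)) - 17/8) = 1/((-14 - 33/4) - 17/8) = 1/(-89/4 - 17/8) = 1/(-195/8) = -8/195 ≈ -0.041026)
1/y = 1/(-8/195) = -195/8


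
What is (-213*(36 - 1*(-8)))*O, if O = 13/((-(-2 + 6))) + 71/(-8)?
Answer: 227271/2 ≈ 1.1364e+5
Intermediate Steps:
O = -97/8 (O = 13/((-1*4)) + 71*(-1/8) = 13/(-4) - 71/8 = 13*(-1/4) - 71/8 = -13/4 - 71/8 = -97/8 ≈ -12.125)
(-213*(36 - 1*(-8)))*O = -213*(36 - 1*(-8))*(-97/8) = -213*(36 + 8)*(-97/8) = -213*44*(-97/8) = -9372*(-97/8) = 227271/2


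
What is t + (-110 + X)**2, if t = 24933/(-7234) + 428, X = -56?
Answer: 202411323/7234 ≈ 27981.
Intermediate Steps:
t = 3071219/7234 (t = 24933*(-1/7234) + 428 = -24933/7234 + 428 = 3071219/7234 ≈ 424.55)
t + (-110 + X)**2 = 3071219/7234 + (-110 - 56)**2 = 3071219/7234 + (-166)**2 = 3071219/7234 + 27556 = 202411323/7234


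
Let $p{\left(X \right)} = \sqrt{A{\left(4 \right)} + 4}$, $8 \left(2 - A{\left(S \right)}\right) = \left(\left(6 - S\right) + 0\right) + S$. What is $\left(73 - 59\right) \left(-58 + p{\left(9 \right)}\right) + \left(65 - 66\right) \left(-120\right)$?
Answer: $-692 + 7 \sqrt{21} \approx -659.92$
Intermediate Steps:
$A{\left(S \right)} = \frac{5}{4}$ ($A{\left(S \right)} = 2 - \frac{\left(\left(6 - S\right) + 0\right) + S}{8} = 2 - \frac{\left(6 - S\right) + S}{8} = 2 - \frac{3}{4} = \frac{5}{4}$)
$p{\left(X \right)} = \frac{\sqrt{21}}{2}$ ($p{\left(X \right)} = \sqrt{\frac{5}{4} + 4} = \sqrt{\frac{21}{4}} = \frac{\sqrt{21}}{2}$)
$\left(73 - 59\right) \left(-58 + p{\left(9 \right)}\right) + \left(65 - 66\right) \left(-120\right) = \left(73 - 59\right) \left(-58 + \frac{\sqrt{21}}{2}\right) + \left(65 - 66\right) \left(-120\right) = 14 \left(-58 + \frac{\sqrt{21}}{2}\right) - -120 = \left(-812 + 7 \sqrt{21}\right) + 120 = -692 + 7 \sqrt{21}$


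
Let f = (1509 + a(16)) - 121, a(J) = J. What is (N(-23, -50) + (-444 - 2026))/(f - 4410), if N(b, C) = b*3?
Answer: 2539/3006 ≈ 0.84464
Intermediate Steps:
N(b, C) = 3*b
f = 1404 (f = (1509 + 16) - 121 = 1525 - 121 = 1404)
(N(-23, -50) + (-444 - 2026))/(f - 4410) = (3*(-23) + (-444 - 2026))/(1404 - 4410) = (-69 - 2470)/(-3006) = -2539*(-1/3006) = 2539/3006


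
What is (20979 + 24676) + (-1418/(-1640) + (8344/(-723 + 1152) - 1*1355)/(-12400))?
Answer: 9957731928811/218103600 ≈ 45656.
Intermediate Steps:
(20979 + 24676) + (-1418/(-1640) + (8344/(-723 + 1152) - 1*1355)/(-12400)) = 45655 + (-1418*(-1/1640) + (8344/429 - 1355)*(-1/12400)) = 45655 + (709/820 + (8344*(1/429) - 1355)*(-1/12400)) = 45655 + (709/820 + (8344/429 - 1355)*(-1/12400)) = 45655 + (709/820 - 572951/429*(-1/12400)) = 45655 + (709/820 + 572951/5319600) = 45655 + 212070811/218103600 = 9957731928811/218103600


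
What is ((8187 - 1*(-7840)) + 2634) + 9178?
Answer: 27839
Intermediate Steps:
((8187 - 1*(-7840)) + 2634) + 9178 = ((8187 + 7840) + 2634) + 9178 = (16027 + 2634) + 9178 = 18661 + 9178 = 27839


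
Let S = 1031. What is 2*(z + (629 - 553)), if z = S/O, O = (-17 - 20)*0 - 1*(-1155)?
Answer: 177622/1155 ≈ 153.79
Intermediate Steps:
O = 1155 (O = -37*0 + 1155 = 0 + 1155 = 1155)
z = 1031/1155 ≈ 0.89264
2*(z + (629 - 553)) = 2*(1031/1155 + (629 - 553)) = 2*(1031/1155 + 76) = 2*(88811/1155) = 177622/1155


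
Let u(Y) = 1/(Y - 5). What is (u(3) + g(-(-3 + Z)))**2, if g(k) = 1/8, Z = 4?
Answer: 9/64 ≈ 0.14063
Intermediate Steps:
u(Y) = 1/(-5 + Y)
g(k) = 1/8
(u(3) + g(-(-3 + Z)))**2 = (1/(-5 + 3) + 1/8)**2 = (1/(-2) + 1/8)**2 = (-1/2 + 1/8)**2 = (-3/8)**2 = 9/64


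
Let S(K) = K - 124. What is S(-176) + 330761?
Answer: 330461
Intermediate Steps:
S(K) = -124 + K
S(-176) + 330761 = (-124 - 176) + 330761 = -300 + 330761 = 330461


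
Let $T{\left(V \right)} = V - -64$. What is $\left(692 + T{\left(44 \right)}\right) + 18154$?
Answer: $18954$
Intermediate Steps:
$T{\left(V \right)} = 64 + V$ ($T{\left(V \right)} = V + 64 = 64 + V$)
$\left(692 + T{\left(44 \right)}\right) + 18154 = \left(692 + \left(64 + 44\right)\right) + 18154 = \left(692 + 108\right) + 18154 = 800 + 18154 = 18954$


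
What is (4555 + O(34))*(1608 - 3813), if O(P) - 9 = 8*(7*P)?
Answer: -14261940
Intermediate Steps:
O(P) = 9 + 56*P (O(P) = 9 + 8*(7*P) = 9 + 56*P)
(4555 + O(34))*(1608 - 3813) = (4555 + (9 + 56*34))*(1608 - 3813) = (4555 + (9 + 1904))*(-2205) = (4555 + 1913)*(-2205) = 6468*(-2205) = -14261940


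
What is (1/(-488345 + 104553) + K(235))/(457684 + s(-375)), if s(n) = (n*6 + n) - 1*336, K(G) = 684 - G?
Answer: 172322607/174519049616 ≈ 0.00098741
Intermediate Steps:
s(n) = -336 + 7*n (s(n) = (6*n + n) - 336 = 7*n - 336 = -336 + 7*n)
(1/(-488345 + 104553) + K(235))/(457684 + s(-375)) = (1/(-488345 + 104553) + (684 - 1*235))/(457684 + (-336 + 7*(-375))) = (1/(-383792) + (684 - 235))/(457684 + (-336 - 2625)) = (-1/383792 + 449)/(457684 - 2961) = (172322607/383792)/454723 = (172322607/383792)*(1/454723) = 172322607/174519049616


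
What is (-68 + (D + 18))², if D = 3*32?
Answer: 2116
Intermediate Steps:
D = 96
(-68 + (D + 18))² = (-68 + (96 + 18))² = (-68 + 114)² = 46² = 2116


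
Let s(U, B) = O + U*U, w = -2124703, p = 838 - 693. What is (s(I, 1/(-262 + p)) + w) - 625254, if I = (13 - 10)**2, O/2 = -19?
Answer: -2749914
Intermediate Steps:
O = -38 (O = 2*(-19) = -38)
p = 145
I = 9 (I = 3**2 = 9)
s(U, B) = -38 + U**2 (s(U, B) = -38 + U*U = -38 + U**2)
(s(I, 1/(-262 + p)) + w) - 625254 = ((-38 + 9**2) - 2124703) - 625254 = ((-38 + 81) - 2124703) - 625254 = (43 - 2124703) - 625254 = -2124660 - 625254 = -2749914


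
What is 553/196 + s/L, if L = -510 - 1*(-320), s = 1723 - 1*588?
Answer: -1677/532 ≈ -3.1523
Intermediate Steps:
s = 1135 (s = 1723 - 588 = 1135)
L = -190 (L = -510 + 320 = -190)
553/196 + s/L = 553/196 + 1135/(-190) = 553*(1/196) + 1135*(-1/190) = 79/28 - 227/38 = -1677/532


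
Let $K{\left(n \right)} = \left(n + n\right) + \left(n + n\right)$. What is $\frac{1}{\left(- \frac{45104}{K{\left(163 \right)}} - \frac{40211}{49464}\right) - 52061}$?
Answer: $- \frac{8062632}{420312995009} \approx -1.9182 \cdot 10^{-5}$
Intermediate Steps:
$K{\left(n \right)} = 4 n$ ($K{\left(n \right)} = 2 n + 2 n = 4 n$)
$\frac{1}{\left(- \frac{45104}{K{\left(163 \right)}} - \frac{40211}{49464}\right) - 52061} = \frac{1}{\left(- \frac{45104}{4 \cdot 163} - \frac{40211}{49464}\right) - 52061} = \frac{1}{\left(- \frac{45104}{652} - \frac{40211}{49464}\right) - 52061} = \frac{1}{\left(\left(-45104\right) \frac{1}{652} - \frac{40211}{49464}\right) - 52061} = \frac{1}{\left(- \frac{11276}{163} - \frac{40211}{49464}\right) - 52061} = \frac{1}{- \frac{564310457}{8062632} - 52061} = \frac{1}{- \frac{420312995009}{8062632}} = - \frac{8062632}{420312995009}$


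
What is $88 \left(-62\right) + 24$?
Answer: $-5432$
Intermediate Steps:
$88 \left(-62\right) + 24 = -5456 + 24 = -5432$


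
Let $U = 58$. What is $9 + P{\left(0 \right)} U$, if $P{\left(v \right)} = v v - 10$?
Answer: $-571$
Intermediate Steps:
$P{\left(v \right)} = -10 + v^{2}$ ($P{\left(v \right)} = v^{2} - 10 = -10 + v^{2}$)
$9 + P{\left(0 \right)} U = 9 + \left(-10 + 0^{2}\right) 58 = 9 + \left(-10 + 0\right) 58 = 9 - 580 = -571$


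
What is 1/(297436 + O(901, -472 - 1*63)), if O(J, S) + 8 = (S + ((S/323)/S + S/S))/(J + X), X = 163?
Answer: 343672/102217503135 ≈ 3.3622e-6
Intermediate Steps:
O(J, S) = -8 + (324/323 + S)/(163 + J) (O(J, S) = -8 + (S + ((S/323)/S + S/S))/(J + 163) = -8 + (S + ((S*(1/323))/S + 1))/(163 + J) = -8 + (S + ((S/323)/S + 1))/(163 + J) = -8 + (S + (1/323 + 1))/(163 + J) = -8 + (S + 324/323)/(163 + J) = -8 + (324/323 + S)/(163 + J))
1/(297436 + O(901, -472 - 1*63)) = 1/(297436 + (-420868/323 + (-472 - 1*63) - 8*901)/(163 + 901)) = 1/(297436 + (-420868/323 + (-472 - 63) - 7208)/1064) = 1/(297436 + (-420868/323 - 535 - 7208)/1064) = 1/(297436 + (1/1064)*(-2921857/323)) = 1/(297436 - 2921857/343672) = 1/(102217503135/343672) = 343672/102217503135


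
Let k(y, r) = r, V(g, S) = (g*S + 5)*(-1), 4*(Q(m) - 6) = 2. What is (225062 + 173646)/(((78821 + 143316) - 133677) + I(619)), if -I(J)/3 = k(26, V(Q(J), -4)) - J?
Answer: 199354/45127 ≈ 4.4176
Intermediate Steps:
Q(m) = 13/2 (Q(m) = 6 + (1/4)*2 = 6 + 1/2 = 13/2)
V(g, S) = -5 - S*g (V(g, S) = (S*g + 5)*(-1) = (5 + S*g)*(-1) = -5 - S*g)
I(J) = -63 + 3*J (I(J) = -3*((-5 - 1*(-4)*13/2) - J) = -3*((-5 + 26) - J) = -3*(21 - J) = -63 + 3*J)
(225062 + 173646)/(((78821 + 143316) - 133677) + I(619)) = (225062 + 173646)/(((78821 + 143316) - 133677) + (-63 + 3*619)) = 398708/((222137 - 133677) + (-63 + 1857)) = 398708/(88460 + 1794) = 398708/90254 = 398708*(1/90254) = 199354/45127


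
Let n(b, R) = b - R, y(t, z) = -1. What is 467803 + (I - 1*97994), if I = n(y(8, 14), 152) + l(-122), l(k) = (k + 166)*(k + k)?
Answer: 358920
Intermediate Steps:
l(k) = 2*k*(166 + k) (l(k) = (166 + k)*(2*k) = 2*k*(166 + k))
I = -10889 (I = (-1 - 1*152) + 2*(-122)*(166 - 122) = (-1 - 152) + 2*(-122)*44 = -153 - 10736 = -10889)
467803 + (I - 1*97994) = 467803 + (-10889 - 1*97994) = 467803 + (-10889 - 97994) = 467803 - 108883 = 358920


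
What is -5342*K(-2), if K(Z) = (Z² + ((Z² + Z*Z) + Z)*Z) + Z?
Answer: 53420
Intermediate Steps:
K(Z) = Z + Z² + Z*(Z + 2*Z²) (K(Z) = (Z² + ((Z² + Z²) + Z)*Z) + Z = (Z² + (2*Z² + Z)*Z) + Z = (Z² + (Z + 2*Z²)*Z) + Z = (Z² + Z*(Z + 2*Z²)) + Z = Z + Z² + Z*(Z + 2*Z²))
-5342*K(-2) = -(-10684)*(1 + 2*(-2) + 2*(-2)²) = -(-10684)*(1 - 4 + 2*4) = -(-10684)*(1 - 4 + 8) = -(-10684)*5 = -5342*(-10) = 53420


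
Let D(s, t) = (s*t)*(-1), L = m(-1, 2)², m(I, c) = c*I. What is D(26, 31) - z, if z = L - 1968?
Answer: 1158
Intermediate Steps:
m(I, c) = I*c
L = 4 (L = (-1*2)² = (-2)² = 4)
D(s, t) = -s*t
z = -1964 (z = 4 - 1968 = -1964)
D(26, 31) - z = -1*26*31 - 1*(-1964) = -806 + 1964 = 1158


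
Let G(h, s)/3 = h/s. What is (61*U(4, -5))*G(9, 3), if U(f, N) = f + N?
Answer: -549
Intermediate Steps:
G(h, s) = 3*h/s (G(h, s) = 3*(h/s) = 3*h/s)
U(f, N) = N + f
(61*U(4, -5))*G(9, 3) = (61*(-5 + 4))*(3*9/3) = (61*(-1))*(3*9*(⅓)) = -61*9 = -549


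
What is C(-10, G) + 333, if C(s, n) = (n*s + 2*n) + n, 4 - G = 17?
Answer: 424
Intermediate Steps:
G = -13 (G = 4 - 1*17 = 4 - 17 = -13)
C(s, n) = 3*n + n*s (C(s, n) = (2*n + n*s) + n = 3*n + n*s)
C(-10, G) + 333 = -13*(3 - 10) + 333 = -13*(-7) + 333 = 91 + 333 = 424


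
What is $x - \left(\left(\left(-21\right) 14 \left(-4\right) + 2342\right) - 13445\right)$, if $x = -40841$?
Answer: $-30914$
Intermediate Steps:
$x - \left(\left(\left(-21\right) 14 \left(-4\right) + 2342\right) - 13445\right) = -40841 - \left(\left(\left(-21\right) 14 \left(-4\right) + 2342\right) - 13445\right) = -40841 - \left(\left(\left(-294\right) \left(-4\right) + 2342\right) - 13445\right) = -40841 - \left(\left(1176 + 2342\right) - 13445\right) = -40841 - \left(3518 - 13445\right) = -40841 - -9927 = -40841 + 9927 = -30914$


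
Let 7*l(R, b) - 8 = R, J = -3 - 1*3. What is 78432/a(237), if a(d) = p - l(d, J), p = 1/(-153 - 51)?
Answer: -16000128/7141 ≈ -2240.6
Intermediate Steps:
J = -6 (J = -3 - 3 = -6)
p = -1/204 (p = 1/(-204) = -1/204 ≈ -0.0049020)
l(R, b) = 8/7 + R/7
a(d) = -1639/1428 - d/7 (a(d) = -1/204 - (8/7 + d/7) = -1/204 + (-8/7 - d/7) = -1639/1428 - d/7)
78432/a(237) = 78432/(-1639/1428 - ⅐*237) = 78432/(-1639/1428 - 237/7) = 78432/(-7141/204) = 78432*(-204/7141) = -16000128/7141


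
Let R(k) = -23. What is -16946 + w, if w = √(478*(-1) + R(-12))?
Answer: -16946 + I*√501 ≈ -16946.0 + 22.383*I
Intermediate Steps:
w = I*√501 (w = √(478*(-1) - 23) = √(-478 - 23) = √(-501) = I*√501 ≈ 22.383*I)
-16946 + w = -16946 + I*√501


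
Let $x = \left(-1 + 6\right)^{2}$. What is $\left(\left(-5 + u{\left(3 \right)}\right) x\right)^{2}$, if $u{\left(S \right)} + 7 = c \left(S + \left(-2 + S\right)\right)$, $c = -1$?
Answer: $160000$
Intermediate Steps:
$u{\left(S \right)} = -5 - 2 S$ ($u{\left(S \right)} = -7 - \left(S + \left(-2 + S\right)\right) = -7 - \left(-2 + 2 S\right) = -5 - 2 S$)
$x = 25$ ($x = 5^{2} = 25$)
$\left(\left(-5 + u{\left(3 \right)}\right) x\right)^{2} = \left(\left(-5 - 11\right) 25\right)^{2} = \left(\left(-16\right) 25\right)^{2} = \left(-400\right)^{2} = 160000$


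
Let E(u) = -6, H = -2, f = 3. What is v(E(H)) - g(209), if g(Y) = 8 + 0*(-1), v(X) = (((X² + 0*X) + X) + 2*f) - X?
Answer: 34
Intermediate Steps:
v(X) = 6 + X² (v(X) = (((X² + 0*X) + X) + 2*3) - X = (((X² + 0) + X) + 6) - X = ((X² + X) + 6) - X = ((X + X²) + 6) - X = (6 + X + X²) - X = 6 + X²)
g(Y) = 8 (g(Y) = 8 + 0 = 8)
v(E(H)) - g(209) = (6 + (-6)²) - 1*8 = (6 + 36) - 8 = 42 - 8 = 34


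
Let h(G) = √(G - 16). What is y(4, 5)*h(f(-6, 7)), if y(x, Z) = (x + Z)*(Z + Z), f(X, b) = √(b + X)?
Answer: 90*I*√15 ≈ 348.57*I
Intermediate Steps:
f(X, b) = √(X + b)
h(G) = √(-16 + G)
y(x, Z) = 2*Z*(Z + x) (y(x, Z) = (Z + x)*(2*Z) = 2*Z*(Z + x))
y(4, 5)*h(f(-6, 7)) = (2*5*(5 + 4))*√(-16 + √(-6 + 7)) = (2*5*9)*√(-16 + √1) = 90*√(-16 + 1) = 90*√(-15) = 90*(I*√15) = 90*I*√15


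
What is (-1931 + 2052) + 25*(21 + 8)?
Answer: 846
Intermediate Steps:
(-1931 + 2052) + 25*(21 + 8) = 121 + 25*29 = 121 + 725 = 846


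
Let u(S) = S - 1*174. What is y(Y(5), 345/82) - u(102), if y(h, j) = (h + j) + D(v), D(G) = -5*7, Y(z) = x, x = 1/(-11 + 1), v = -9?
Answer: 8427/205 ≈ 41.107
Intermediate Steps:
x = -⅒ (x = 1/(-10) = -⅒ ≈ -0.10000)
u(S) = -174 + S (u(S) = S - 174 = -174 + S)
Y(z) = -⅒
D(G) = -35
y(h, j) = -35 + h + j (y(h, j) = (h + j) - 35 = -35 + h + j)
y(Y(5), 345/82) - u(102) = (-35 - ⅒ + 345/82) - (-174 + 102) = (-35 - ⅒ + 345*(1/82)) - 1*(-72) = (-35 - ⅒ + 345/82) + 72 = -6333/205 + 72 = 8427/205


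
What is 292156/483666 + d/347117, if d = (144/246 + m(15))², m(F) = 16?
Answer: 85348873708006/141110444719941 ≈ 0.60484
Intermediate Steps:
d = 462400/1681 (d = (144/246 + 16)² = (144*(1/246) + 16)² = (24/41 + 16)² = (680/41)² = 462400/1681 ≈ 275.07)
292156/483666 + d/347117 = 292156/483666 + (462400/1681)/347117 = 292156*(1/483666) + (462400/1681)*(1/347117) = 146078/241833 + 462400/583503677 = 85348873708006/141110444719941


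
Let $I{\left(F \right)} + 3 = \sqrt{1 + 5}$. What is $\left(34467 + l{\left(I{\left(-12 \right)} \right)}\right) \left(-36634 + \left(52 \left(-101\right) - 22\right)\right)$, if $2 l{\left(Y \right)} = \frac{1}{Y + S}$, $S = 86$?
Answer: $- \frac{9942103155970}{6883} + \frac{20954 \sqrt{6}}{6883} \approx -1.4444 \cdot 10^{9}$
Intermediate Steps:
$I{\left(F \right)} = -3 + \sqrt{6}$ ($I{\left(F \right)} = -3 + \sqrt{1 + 5} = -3 + \sqrt{6}$)
$l{\left(Y \right)} = \frac{1}{2 \left(86 + Y\right)}$ ($l{\left(Y \right)} = \frac{1}{2 \left(Y + 86\right)} = \frac{1}{2 \left(86 + Y\right)}$)
$\left(34467 + l{\left(I{\left(-12 \right)} \right)}\right) \left(-36634 + \left(52 \left(-101\right) - 22\right)\right) = \left(34467 + \frac{1}{2 \left(86 - \left(3 - \sqrt{6}\right)\right)}\right) \left(-36634 + \left(52 \left(-101\right) - 22\right)\right) = \left(34467 + \frac{1}{2 \left(83 + \sqrt{6}\right)}\right) \left(-36634 - 5274\right) = \left(34467 + \frac{1}{2 \left(83 + \sqrt{6}\right)}\right) \left(-41908\right) = -1444443036 - \frac{20954}{83 + \sqrt{6}}$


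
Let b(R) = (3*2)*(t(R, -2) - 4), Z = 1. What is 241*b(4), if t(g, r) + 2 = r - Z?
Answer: -13014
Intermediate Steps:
t(g, r) = -3 + r (t(g, r) = -2 + (r - 1*1) = -2 + (r - 1) = -2 + (-1 + r) = -3 + r)
b(R) = -54 (b(R) = (3*2)*((-3 - 2) - 4) = 6*(-5 - 4) = 6*(-9) = -54)
241*b(4) = 241*(-54) = -13014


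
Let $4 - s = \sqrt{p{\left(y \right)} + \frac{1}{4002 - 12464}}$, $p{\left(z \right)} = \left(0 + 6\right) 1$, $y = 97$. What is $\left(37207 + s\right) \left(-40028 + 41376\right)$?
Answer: $50160428 - \frac{674 \sqrt{429624202}}{4231} \approx 5.0157 \cdot 10^{7}$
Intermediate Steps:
$p{\left(z \right)} = 6$ ($p{\left(z \right)} = 6 \cdot 1 = 6$)
$s = 4 - \frac{\sqrt{429624202}}{8462}$ ($s = 4 - \sqrt{6 + \frac{1}{4002 - 12464}} = 4 - \sqrt{6 + \frac{1}{-8462}} = 4 - \sqrt{6 - \frac{1}{8462}} = 4 - \sqrt{\frac{50771}{8462}} = 4 - \frac{\sqrt{429624202}}{8462} \approx 1.5505$)
$\left(37207 + s\right) \left(-40028 + 41376\right) = \left(37207 + \left(4 - \frac{\sqrt{429624202}}{8462}\right)\right) \left(-40028 + 41376\right) = \left(37211 - \frac{\sqrt{429624202}}{8462}\right) 1348 = 50160428 - \frac{674 \sqrt{429624202}}{4231}$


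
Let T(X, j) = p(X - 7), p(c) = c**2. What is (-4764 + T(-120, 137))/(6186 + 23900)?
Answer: 11365/30086 ≈ 0.37775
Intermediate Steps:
T(X, j) = (-7 + X)**2 (T(X, j) = (X - 7)**2 = (-7 + X)**2)
(-4764 + T(-120, 137))/(6186 + 23900) = (-4764 + (-7 - 120)**2)/(6186 + 23900) = (-4764 + (-127)**2)/30086 = (-4764 + 16129)*(1/30086) = 11365*(1/30086) = 11365/30086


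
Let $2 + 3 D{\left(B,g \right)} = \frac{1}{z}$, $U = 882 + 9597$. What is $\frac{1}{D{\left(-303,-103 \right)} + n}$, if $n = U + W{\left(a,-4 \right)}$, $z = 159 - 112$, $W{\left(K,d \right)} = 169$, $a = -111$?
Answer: $\frac{47}{500425} \approx 9.392 \cdot 10^{-5}$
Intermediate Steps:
$U = 10479$
$z = 47$
$D{\left(B,g \right)} = - \frac{31}{47}$ ($D{\left(B,g \right)} = - \frac{2}{3} + \frac{1}{3 \cdot 47} = - \frac{2}{3} + \frac{1}{3} \cdot \frac{1}{47} = - \frac{2}{3} + \frac{1}{141} = - \frac{31}{47}$)
$n = 10648$ ($n = 10479 + 169 = 10648$)
$\frac{1}{D{\left(-303,-103 \right)} + n} = \frac{1}{- \frac{31}{47} + 10648} = \frac{1}{\frac{500425}{47}} = \frac{47}{500425}$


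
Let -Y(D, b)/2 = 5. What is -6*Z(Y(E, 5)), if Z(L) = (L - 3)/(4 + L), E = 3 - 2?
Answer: -13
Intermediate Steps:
E = 1
Y(D, b) = -10 (Y(D, b) = -2*5 = -10)
Z(L) = (-3 + L)/(4 + L)
-6*Z(Y(E, 5)) = -6*(-3 - 10)/(4 - 10) = -6*(-13)/(-6) = -(-1)*(-13) = -6*13/6 = -13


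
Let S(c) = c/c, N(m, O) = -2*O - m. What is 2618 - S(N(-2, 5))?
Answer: 2617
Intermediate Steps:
N(m, O) = -m - 2*O
S(c) = 1
2618 - S(N(-2, 5)) = 2618 - 1*1 = 2618 - 1 = 2617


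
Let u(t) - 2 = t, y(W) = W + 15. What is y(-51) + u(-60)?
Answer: -94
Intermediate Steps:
y(W) = 15 + W
u(t) = 2 + t
y(-51) + u(-60) = (15 - 51) + (2 - 60) = -36 - 58 = -94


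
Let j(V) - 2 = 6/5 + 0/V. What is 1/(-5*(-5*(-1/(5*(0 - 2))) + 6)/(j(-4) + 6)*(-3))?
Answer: 92/825 ≈ 0.11152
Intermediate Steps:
j(V) = 16/5 (j(V) = 2 + (6/5 + 0/V) = 2 + (6*(1/5) + 0) = 2 + (6/5 + 0) = 2 + 6/5 = 16/5)
1/(-5*(-5*(-1/(5*(0 - 2))) + 6)/(j(-4) + 6)*(-3)) = 1/(-5*(-5*(-1/(5*(0 - 2))) + 6)/(16/5 + 6)*(-3)) = 1/(-5*(-5/((-5*(-2))) + 6)/46/5*(-3)) = 1/(-5*(-5/10 + 6)*5/46*(-3)) = 1/(-5*(-5*1/10 + 6)*5/46*(-3)) = 1/(-5*(-1/2 + 6)*5/46*(-3)) = 1/(-55*5/(2*46)*(-3)) = 1/(-5*55/92*(-3)) = 1/(-275/92*(-3)) = 1/(825/92) = 92/825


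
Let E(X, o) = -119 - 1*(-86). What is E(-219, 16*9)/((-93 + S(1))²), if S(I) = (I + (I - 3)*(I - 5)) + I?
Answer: -33/6889 ≈ -0.0047902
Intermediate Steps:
E(X, o) = -33 (E(X, o) = -119 + 86 = -33)
S(I) = 2*I + (-5 + I)*(-3 + I) (S(I) = (I + (-3 + I)*(-5 + I)) + I = (I + (-5 + I)*(-3 + I)) + I = 2*I + (-5 + I)*(-3 + I))
E(-219, 16*9)/((-93 + S(1))²) = -33/(-93 + (15 + 1² - 6*1))² = -33/(-93 + (15 + 1 - 6))² = -33/(-93 + 10)² = -33/((-83)²) = -33/6889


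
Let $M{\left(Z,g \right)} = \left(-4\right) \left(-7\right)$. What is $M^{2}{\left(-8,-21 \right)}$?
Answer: $784$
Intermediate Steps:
$M{\left(Z,g \right)} = 28$
$M^{2}{\left(-8,-21 \right)} = 28^{2} = 784$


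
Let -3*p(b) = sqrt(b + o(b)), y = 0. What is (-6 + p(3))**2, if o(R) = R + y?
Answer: (18 + sqrt(6))**2/9 ≈ 46.465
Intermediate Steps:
o(R) = R (o(R) = R + 0 = R)
p(b) = -sqrt(2)*sqrt(b)/3 (p(b) = -sqrt(b + b)/3 = -sqrt(2)*sqrt(b)/3)
(-6 + p(3))**2 = (-6 - sqrt(2)*sqrt(3)/3)**2 = (-6 - sqrt(6)/3)**2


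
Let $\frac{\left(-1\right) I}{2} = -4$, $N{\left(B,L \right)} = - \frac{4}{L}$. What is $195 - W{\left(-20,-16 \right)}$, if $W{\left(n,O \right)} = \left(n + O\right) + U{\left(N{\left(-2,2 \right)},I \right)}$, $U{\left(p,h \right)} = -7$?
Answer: $238$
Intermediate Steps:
$I = 8$ ($I = \left(-2\right) \left(-4\right) = 8$)
$W{\left(n,O \right)} = -7 + O + n$ ($W{\left(n,O \right)} = \left(n + O\right) - 7 = \left(O + n\right) - 7 = -7 + O + n$)
$195 - W{\left(-20,-16 \right)} = 195 - \left(-7 - 16 - 20\right) = 195 - -43 = 195 + 43 = 238$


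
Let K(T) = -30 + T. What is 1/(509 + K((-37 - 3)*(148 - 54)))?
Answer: -1/3281 ≈ -0.00030479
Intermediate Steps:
1/(509 + K((-37 - 3)*(148 - 54))) = 1/(509 + (-30 + (-37 - 3)*(148 - 54))) = 1/(509 + (-30 - 40*94)) = 1/(509 + (-30 - 3760)) = 1/(509 - 3790) = 1/(-3281) = -1/3281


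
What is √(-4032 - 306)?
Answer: 3*I*√482 ≈ 65.864*I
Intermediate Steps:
√(-4032 - 306) = √(-4338) = 3*I*√482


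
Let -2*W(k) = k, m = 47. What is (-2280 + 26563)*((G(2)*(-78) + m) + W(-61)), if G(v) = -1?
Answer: 7552013/2 ≈ 3.7760e+6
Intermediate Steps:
W(k) = -k/2
(-2280 + 26563)*((G(2)*(-78) + m) + W(-61)) = (-2280 + 26563)*((-1*(-78) + 47) - ½*(-61)) = 24283*((78 + 47) + 61/2) = 24283*(125 + 61/2) = 24283*(311/2) = 7552013/2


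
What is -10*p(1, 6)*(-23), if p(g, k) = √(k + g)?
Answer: 230*√7 ≈ 608.52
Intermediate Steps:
p(g, k) = √(g + k)
-10*p(1, 6)*(-23) = -10*√(1 + 6)*(-23) = -10*√7*(-23) = 230*√7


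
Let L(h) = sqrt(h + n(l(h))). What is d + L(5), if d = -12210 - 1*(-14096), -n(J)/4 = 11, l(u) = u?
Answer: 1886 + I*sqrt(39) ≈ 1886.0 + 6.245*I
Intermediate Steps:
n(J) = -44 (n(J) = -4*11 = -44)
L(h) = sqrt(-44 + h) (L(h) = sqrt(h - 44) = sqrt(-44 + h))
d = 1886 (d = -12210 + 14096 = 1886)
d + L(5) = 1886 + sqrt(-44 + 5) = 1886 + sqrt(-39) = 1886 + I*sqrt(39)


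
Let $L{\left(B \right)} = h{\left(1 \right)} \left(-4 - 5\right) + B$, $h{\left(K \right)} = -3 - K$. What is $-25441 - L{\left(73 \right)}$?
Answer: $-25550$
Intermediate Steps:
$L{\left(B \right)} = 36 + B$ ($L{\left(B \right)} = \left(-3 - 1\right) \left(-4 - 5\right) + B = \left(-4\right) \left(-9\right) + B = 36 + B$)
$-25441 - L{\left(73 \right)} = -25441 - \left(36 + 73\right) = -25441 - 109 = -25550$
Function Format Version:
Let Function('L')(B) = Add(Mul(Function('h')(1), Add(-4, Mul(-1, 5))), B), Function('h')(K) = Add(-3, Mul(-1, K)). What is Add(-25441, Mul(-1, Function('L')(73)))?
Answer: -25550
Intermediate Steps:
Function('L')(B) = Add(36, B) (Function('L')(B) = Add(Mul(Add(-3, Mul(-1, 1)), Add(-4, Mul(-1, 5))), B) = Add(Mul(Add(-3, -1), Add(-4, -5)), B) = Add(Mul(-4, -9), B) = Add(36, B))
Add(-25441, Mul(-1, Function('L')(73))) = Add(-25441, Mul(-1, Add(36, 73))) = Add(-25441, Mul(-1, 109)) = Add(-25441, -109) = -25550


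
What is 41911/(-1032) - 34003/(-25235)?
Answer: -1022532989/26042520 ≈ -39.264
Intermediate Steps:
41911/(-1032) - 34003/(-25235) = 41911*(-1/1032) - 34003*(-1/25235) = -41911/1032 + 34003/25235 = -1022532989/26042520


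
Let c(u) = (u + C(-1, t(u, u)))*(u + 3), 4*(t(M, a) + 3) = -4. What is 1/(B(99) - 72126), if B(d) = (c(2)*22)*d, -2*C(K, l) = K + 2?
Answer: -1/55791 ≈ -1.7924e-5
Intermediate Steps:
t(M, a) = -4 (t(M, a) = -3 + (¼)*(-4) = -3 - 1 = -4)
C(K, l) = -1 - K/2 (C(K, l) = -(K + 2)/2 = -(2 + K)/2 = -1 - K/2)
c(u) = (3 + u)*(-½ + u) (c(u) = (u + (-1 - ½*(-1)))*(u + 3) = (u + (-1 + ½))*(3 + u) = (u - ½)*(3 + u) = (-½ + u)*(3 + u) = (3 + u)*(-½ + u))
B(d) = 165*d (B(d) = ((-3/2 + 2² + (5/2)*2)*22)*d = ((-3/2 + 4 + 5)*22)*d = ((15/2)*22)*d = 165*d)
1/(B(99) - 72126) = 1/(165*99 - 72126) = 1/(16335 - 72126) = 1/(-55791) = -1/55791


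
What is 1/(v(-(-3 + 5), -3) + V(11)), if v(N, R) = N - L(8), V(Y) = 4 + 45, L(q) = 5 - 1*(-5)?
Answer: 1/37 ≈ 0.027027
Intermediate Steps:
L(q) = 10 (L(q) = 5 + 5 = 10)
V(Y) = 49
v(N, R) = -10 + N (v(N, R) = N - 1*10 = N - 10 = -10 + N)
1/(v(-(-3 + 5), -3) + V(11)) = 1/((-10 - (-3 + 5)) + 49) = 1/((-10 - 1*2) + 49) = 1/((-10 - 2) + 49) = 1/(-12 + 49) = 1/37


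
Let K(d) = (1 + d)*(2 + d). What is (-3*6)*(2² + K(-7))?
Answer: -612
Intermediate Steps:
(-3*6)*(2² + K(-7)) = (-3*6)*(2² + (2 + (-7)² + 3*(-7))) = -18*(4 + (2 + 49 - 21)) = -18*(4 + 30) = -18*34 = -612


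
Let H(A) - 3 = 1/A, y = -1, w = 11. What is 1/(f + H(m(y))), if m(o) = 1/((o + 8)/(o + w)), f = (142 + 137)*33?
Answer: 10/92107 ≈ 0.00010857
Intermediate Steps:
f = 9207 (f = 279*33 = 9207)
m(o) = (11 + o)/(8 + o) (m(o) = 1/((o + 8)/(o + 11)) = 1/((8 + o)/(11 + o)) = (11 + o)/(8 + o))
H(A) = 3 + 1/A
1/(f + H(m(y))) = 1/(9207 + (3 + 1/((11 - 1)/(8 - 1)))) = 1/(9207 + (3 + 1/(10/7))) = 1/(9207 + (3 + 7/10)) = 1/(9207 + 37/10) = 1/(92107/10) = 10/92107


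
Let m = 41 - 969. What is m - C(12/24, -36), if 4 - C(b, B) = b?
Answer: -1863/2 ≈ -931.50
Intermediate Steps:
C(b, B) = 4 - b
m = -928
m - C(12/24, -36) = -928 - (4 - 12/24) = -928 - (4 - 1*½) = -928 - (4 - ½) = -928 - 1*7/2 = -928 - 7/2 = -1863/2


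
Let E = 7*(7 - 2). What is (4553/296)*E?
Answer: 159355/296 ≈ 538.36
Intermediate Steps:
E = 35 (E = 7*5 = 35)
(4553/296)*E = (4553/296)*35 = 159355/296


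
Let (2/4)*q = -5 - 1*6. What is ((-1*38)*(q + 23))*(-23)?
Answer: 874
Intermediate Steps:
q = -22 (q = 2*(-5 - 1*6) = 2*(-5 - 6) = 2*(-11) = -22)
((-1*38)*(q + 23))*(-23) = ((-1*38)*(-22 + 23))*(-23) = -38*1*(-23) = -38*(-23) = 874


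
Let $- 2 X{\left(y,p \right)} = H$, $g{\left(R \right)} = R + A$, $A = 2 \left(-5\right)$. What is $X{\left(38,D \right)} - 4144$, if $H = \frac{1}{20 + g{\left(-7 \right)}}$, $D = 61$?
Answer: $- \frac{24865}{6} \approx -4144.2$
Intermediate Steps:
$A = -10$
$g{\left(R \right)} = -10 + R$ ($g{\left(R \right)} = R - 10 = -10 + R$)
$H = \frac{1}{3}$ ($H = \frac{1}{20 - 17} = \frac{1}{3} \approx 0.33333$)
$X{\left(y,p \right)} = - \frac{1}{6}$ ($X{\left(y,p \right)} = \left(- \frac{1}{2}\right) \frac{1}{3} = - \frac{1}{6}$)
$X{\left(38,D \right)} - 4144 = - \frac{1}{6} - 4144 = - \frac{24865}{6}$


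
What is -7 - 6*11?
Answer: -73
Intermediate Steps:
-7 - 6*11 = -7 - 66 = -73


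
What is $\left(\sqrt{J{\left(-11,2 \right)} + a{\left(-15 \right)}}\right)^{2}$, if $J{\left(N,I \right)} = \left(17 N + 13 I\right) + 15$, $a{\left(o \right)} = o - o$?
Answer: $-146$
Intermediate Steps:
$a{\left(o \right)} = 0$
$J{\left(N,I \right)} = 15 + 13 I + 17 N$ ($J{\left(N,I \right)} = \left(13 I + 17 N\right) + 15 = 15 + 13 I + 17 N$)
$\left(\sqrt{J{\left(-11,2 \right)} + a{\left(-15 \right)}}\right)^{2} = \left(\sqrt{\left(15 + 13 \cdot 2 + 17 \left(-11\right)\right) + 0}\right)^{2} = \left(\sqrt{\left(15 + 26 - 187\right) + 0}\right)^{2} = \left(\sqrt{-146 + 0}\right)^{2} = \left(\sqrt{-146}\right)^{2} = \left(i \sqrt{146}\right)^{2} = -146$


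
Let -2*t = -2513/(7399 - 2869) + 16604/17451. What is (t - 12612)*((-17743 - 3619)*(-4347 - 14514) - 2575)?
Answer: -38258141067527625859/7528860 ≈ -5.0815e+12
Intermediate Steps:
t = -1493417/7528860 (t = -(-2513/(7399 - 2869) + 16604/17451)/2 = -(-2513/4530 + 16604*(1/17451))/2 = -(-2513*1/4530 + 2372/2493)/2 = -(-2513/4530 + 2372/2493)/2 = -1/2*1493417/3764430 = -1493417/7528860 ≈ -0.19836)
(t - 12612)*((-17743 - 3619)*(-4347 - 14514) - 2575) = (-1493417/7528860 - 12612)*((-17743 - 3619)*(-4347 - 14514) - 2575) = -94955475737*(-21362*(-18861) - 2575)/7528860 = -94955475737*(402908682 - 2575)/7528860 = -94955475737/7528860*402906107 = -38258141067527625859/7528860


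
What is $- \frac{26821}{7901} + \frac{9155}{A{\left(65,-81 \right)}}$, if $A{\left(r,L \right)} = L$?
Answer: $- \frac{74506156}{639981} \approx -116.42$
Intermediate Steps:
$- \frac{26821}{7901} + \frac{9155}{A{\left(65,-81 \right)}} = - \frac{26821}{7901} + \frac{9155}{-81} = \left(-26821\right) \frac{1}{7901} + 9155 \left(- \frac{1}{81}\right) = - \frac{26821}{7901} - \frac{9155}{81} = - \frac{74506156}{639981}$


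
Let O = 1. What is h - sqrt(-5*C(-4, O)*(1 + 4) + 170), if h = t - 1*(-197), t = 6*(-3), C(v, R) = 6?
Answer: 179 - 2*sqrt(5) ≈ 174.53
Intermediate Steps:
t = -18
h = 179 (h = -18 - 1*(-197) = -18 + 197 = 179)
h - sqrt(-5*C(-4, O)*(1 + 4) + 170) = 179 - sqrt(-30*(1 + 4) + 170) = 179 - sqrt(-30*5 + 170) = 179 - sqrt(-5*30 + 170) = 179 - sqrt(-150 + 170) = 179 - sqrt(20) = 179 - 2*sqrt(5)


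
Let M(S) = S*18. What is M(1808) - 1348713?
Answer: -1316169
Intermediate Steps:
M(S) = 18*S
M(1808) - 1348713 = 18*1808 - 1348713 = 32544 - 1348713 = -1316169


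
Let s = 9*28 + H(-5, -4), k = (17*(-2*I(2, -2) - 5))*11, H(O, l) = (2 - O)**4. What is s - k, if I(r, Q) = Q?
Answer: 2840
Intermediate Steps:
k = -187 (k = (17*(-2*(-2) - 5))*11 = (17*(4 - 5))*11 = (17*(-1))*11 = -17*11 = -187)
s = 2653 (s = 9*28 + (-2 - 5)**4 = 252 + (-7)**4 = 252 + 2401 = 2653)
s - k = 2653 - 1*(-187) = 2653 + 187 = 2840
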